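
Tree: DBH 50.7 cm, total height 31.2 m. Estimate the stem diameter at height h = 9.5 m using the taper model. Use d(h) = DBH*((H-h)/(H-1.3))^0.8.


Taper: d(h) = DBH * ((H - h) / (H - 1.3))^0.8
Numerator = H - h = 31.2 - 9.5 = 21.7 m
Denominator = H - 1.3 = 31.2 - 1.3 = 29.9 m
Ratio = 21.7 / 29.9 = 0.72575
d = 50.7 * 0.72575^0.8 = 39.2 cm

39.2


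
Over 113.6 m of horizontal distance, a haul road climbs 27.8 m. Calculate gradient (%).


Formula: Gradient = rise / run * 100
Gradient = 27.8 / 113.6 * 100 = 24.5%

24.5


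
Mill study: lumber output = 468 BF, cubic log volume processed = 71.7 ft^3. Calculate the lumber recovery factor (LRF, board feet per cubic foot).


Formula: LRF = Lumber Output (BF) / Log Input (ft^3)
LRF = 468 BF / 71.7 ft^3
LRF = 6.53 BF/ft^3

6.53


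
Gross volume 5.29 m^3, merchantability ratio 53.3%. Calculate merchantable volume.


Formula: MV = V_total * (merchantable_pct / 100)
Merchantable fraction = 53.3% / 100 = 0.533
MV = 5.29 m^3 * 0.533 = 2.82 m^3

2.82


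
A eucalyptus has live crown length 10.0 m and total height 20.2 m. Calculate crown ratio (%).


Formula: Crown Ratio = (Crown Length / Total Height) * 100
CR = (10.0 m / 20.2 m) * 100
CR = 0.495 * 100 = 49.5%

49.5


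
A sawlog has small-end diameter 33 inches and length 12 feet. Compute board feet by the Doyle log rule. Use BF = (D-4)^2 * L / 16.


Doyle: BF = (D - 4)^2 * L / 16
Adjusted diameter = 33 - 4 = 29 in
(D-4)^2 = 29^2 = 841
BF = 841 * 12 / 16 = 631 BF

631


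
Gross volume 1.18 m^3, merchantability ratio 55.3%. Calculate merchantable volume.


Formula: MV = V_total * (merchantable_pct / 100)
Merchantable fraction = 55.3% / 100 = 0.553
MV = 1.18 m^3 * 0.553 = 0.653 m^3

0.653


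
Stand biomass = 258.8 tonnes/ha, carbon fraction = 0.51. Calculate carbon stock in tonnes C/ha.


Formula: Carbon Stock = Biomass * Carbon Fraction
C = 258.8 t/ha * 0.51
C = 132.0 t C/ha

132.0


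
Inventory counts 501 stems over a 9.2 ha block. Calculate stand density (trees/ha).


Formula: Stand Density = N_trees / Area_ha
Density = 501 trees / 9.2 ha
Density = 54 trees/ha

54


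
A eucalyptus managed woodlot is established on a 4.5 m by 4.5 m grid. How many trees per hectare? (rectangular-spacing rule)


Formula: TPH = 10000 m^2/ha / (spacing_x * spacing_y)
Area per tree = 4.5 m * 4.5 m = 20.25 m^2
TPH = 10000 / 20.25 = 494 trees/ha

494


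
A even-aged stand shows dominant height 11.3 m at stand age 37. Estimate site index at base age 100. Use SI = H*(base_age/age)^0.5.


Formula: SI = H_dom * (base_age / age)^0.5
Age ratio = 100 / 37 = 2.7027
sqrt(age_ratio) = 1.64399
SI = 11.3 * 1.64399 = 18.6 m

18.6


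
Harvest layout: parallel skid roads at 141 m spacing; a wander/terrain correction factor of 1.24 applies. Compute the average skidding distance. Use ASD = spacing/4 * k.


Formula: ASD = (spacing / 4) * correction
Uncorrected distance = spacing / 4 = 141 / 4 = 35.25 m
ASD = 35.25 * 1.24 = 44 m

44


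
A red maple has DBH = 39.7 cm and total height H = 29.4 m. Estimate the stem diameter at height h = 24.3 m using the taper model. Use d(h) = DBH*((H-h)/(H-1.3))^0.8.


Taper: d(h) = DBH * ((H - h) / (H - 1.3))^0.8
Numerator = H - h = 29.4 - 24.3 = 5.1 m
Denominator = H - 1.3 = 29.4 - 1.3 = 28.1 m
Ratio = 5.1 / 28.1 = 0.18149
d = 39.7 * 0.18149^0.8 = 10.1 cm

10.1


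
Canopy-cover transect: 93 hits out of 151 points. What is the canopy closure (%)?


Formula: Canopy closure = covered points / total points * 100
Closure = 93 / 151 * 100
Closure = 0.6159 * 100 = 61.6%

61.6


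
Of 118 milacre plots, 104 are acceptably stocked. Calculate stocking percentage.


Formula: Stocking % = stocked plots / total plots * 100
Stocking = 104 / 118 * 100
Stocking = 0.8814 * 100 = 88.1%

88.1


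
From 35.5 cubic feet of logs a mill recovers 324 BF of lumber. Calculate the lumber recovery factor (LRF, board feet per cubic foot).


Formula: LRF = Lumber Output (BF) / Log Input (ft^3)
LRF = 324 BF / 35.5 ft^3
LRF = 9.13 BF/ft^3

9.13


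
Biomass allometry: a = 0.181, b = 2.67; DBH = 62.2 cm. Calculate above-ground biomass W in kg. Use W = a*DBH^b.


Formula: W = a * DBH^b  (allometric power law)
DBH^b = 62.2^2.67 = 61577.2553
W = 0.181 * 61577.2553 = 11145.5 kg

11145.5


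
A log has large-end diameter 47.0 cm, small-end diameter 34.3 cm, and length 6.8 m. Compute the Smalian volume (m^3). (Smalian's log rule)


Smalian: V = (A1 + A2)/2 * L,  A = pi*(D/200)^2
A1 = pi*(47.0/200)^2 = 0.173494 m^2
A2 = pi*(34.3/200)^2 = 0.092401 m^2
V = (0.173494+0.092401)/2*6.8 = 0.904 m^3

0.904


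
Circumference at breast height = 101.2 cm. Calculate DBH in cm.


Formula: DBH = C / pi
DBH = 101.2 / pi
pi = 3.14159...
DBH = 32.2 cm

32.2


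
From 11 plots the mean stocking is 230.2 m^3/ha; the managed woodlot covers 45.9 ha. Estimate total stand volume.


Formula: Total Volume = Mean Volume per ha * Total Area
Total Volume = 230.2 m^3/ha * 45.9 ha
Total Volume = 10566 m^3

10566


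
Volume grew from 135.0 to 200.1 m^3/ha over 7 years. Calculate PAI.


Formula: PAI = (V_T2 - V_T1) / (T2 - T1)
Volume increment = 200.1 - 135.0 = 65.1 m^3/ha
PAI = 65.1 / 7 = 9.3 m^3/ha/year

9.3


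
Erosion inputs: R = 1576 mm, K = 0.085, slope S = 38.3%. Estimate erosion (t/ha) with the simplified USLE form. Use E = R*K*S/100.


Formula: E = R * K * S / 100  (simplified USLE)
R * K = 1576 * 0.085 = 133.96
E = 133.96 * 38.3 / 100 = 51.31 t/ha

51.31


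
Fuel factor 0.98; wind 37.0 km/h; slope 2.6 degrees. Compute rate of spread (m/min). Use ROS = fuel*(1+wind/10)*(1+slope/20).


Formula: ROS = fuel * (1 + wind/10) * (1 + slope/20)
Wind factor = 1 + 37.0/10 = 4.7
Slope factor = 1 + 2.6/20 = 1.13
ROS = 0.98 * 4.7 * 1.13 = 5.2 m/min

5.2


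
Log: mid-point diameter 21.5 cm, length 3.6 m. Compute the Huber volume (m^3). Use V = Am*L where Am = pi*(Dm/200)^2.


Huber: V = Am * L,  Am = pi*(Dm/200)^2
Am = pi*(21.5/200)^2 = 0.036305 m^2
V = 0.036305*3.6 = 0.1307 m^3

0.1307


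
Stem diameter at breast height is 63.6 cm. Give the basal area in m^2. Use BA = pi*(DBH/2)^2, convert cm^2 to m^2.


Formula: BA = pi * (DBH/2)^2 / 10000  (cm^2 to m^2)
Radius = DBH/2 = 63.6/2 = 31.8 cm
BA = pi * 31.8^2 / 10000
   = 3176.9042 cm^2 / 10000
   = 0.3177 m^2

0.3177


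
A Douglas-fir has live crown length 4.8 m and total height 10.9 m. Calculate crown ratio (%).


Formula: Crown Ratio = (Crown Length / Total Height) * 100
CR = (4.8 m / 10.9 m) * 100
CR = 0.4404 * 100 = 44.0%

44.0


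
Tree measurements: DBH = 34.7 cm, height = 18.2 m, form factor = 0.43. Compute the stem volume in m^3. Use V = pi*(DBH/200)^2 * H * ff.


Formula: V = pi * (DBH/200)^2 * H * ff
Radius = DBH/200 = 34.7/200 = 0.1735 m
Radius^2 = 0.1735^2 = 0.03010225 m^2
V = pi * 0.03010225 * 18.2 * 0.43
V = 0.74 m^3

0.74


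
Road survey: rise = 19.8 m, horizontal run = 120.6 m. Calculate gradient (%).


Formula: Gradient = rise / run * 100
Gradient = 19.8 / 120.6 * 100 = 16.4%

16.4


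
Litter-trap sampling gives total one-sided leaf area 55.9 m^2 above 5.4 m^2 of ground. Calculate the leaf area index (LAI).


Formula: LAI = total leaf area / ground area  (dimensionless)
LAI = 55.9 m^2 / 5.4 m^2
LAI = 10.35

10.35


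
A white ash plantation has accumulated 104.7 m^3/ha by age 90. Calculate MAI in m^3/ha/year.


Formula: MAI = Total Volume / Stand Age
MAI = 104.7 m^3/ha / 90 years
MAI = 1.16 m^3/ha/year

1.16


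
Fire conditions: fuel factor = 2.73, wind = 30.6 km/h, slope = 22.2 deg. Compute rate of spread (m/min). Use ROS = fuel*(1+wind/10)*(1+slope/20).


Formula: ROS = fuel * (1 + wind/10) * (1 + slope/20)
Wind factor = 1 + 30.6/10 = 4.06
Slope factor = 1 + 22.2/20 = 2.11
ROS = 2.73 * 4.06 * 2.11 = 23.39 m/min

23.39


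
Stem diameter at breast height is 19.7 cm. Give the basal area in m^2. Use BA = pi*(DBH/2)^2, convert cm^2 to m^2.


Formula: BA = pi * (DBH/2)^2 / 10000  (cm^2 to m^2)
Radius = DBH/2 = 19.7/2 = 9.85 cm
BA = pi * 9.85^2 / 10000
   = 304.8052 cm^2 / 10000
   = 0.0305 m^2

0.0305


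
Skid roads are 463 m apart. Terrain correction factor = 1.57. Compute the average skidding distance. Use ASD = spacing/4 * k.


Formula: ASD = (spacing / 4) * correction
Uncorrected distance = spacing / 4 = 463 / 4 = 115.75 m
ASD = 115.75 * 1.57 = 182 m

182


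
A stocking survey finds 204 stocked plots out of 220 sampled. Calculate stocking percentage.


Formula: Stocking % = stocked plots / total plots * 100
Stocking = 204 / 220 * 100
Stocking = 0.9273 * 100 = 92.7%

92.7


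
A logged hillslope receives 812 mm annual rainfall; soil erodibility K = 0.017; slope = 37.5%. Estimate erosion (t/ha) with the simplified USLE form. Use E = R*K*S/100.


Formula: E = R * K * S / 100  (simplified USLE)
R * K = 812 * 0.017 = 13.804
E = 13.804 * 37.5 / 100 = 5.18 t/ha

5.18


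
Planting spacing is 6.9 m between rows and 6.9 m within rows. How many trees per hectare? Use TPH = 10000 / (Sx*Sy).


Formula: TPH = 10000 m^2/ha / (spacing_x * spacing_y)
Area per tree = 6.9 m * 6.9 m = 47.61 m^2
TPH = 10000 / 47.61 = 210 trees/ha

210


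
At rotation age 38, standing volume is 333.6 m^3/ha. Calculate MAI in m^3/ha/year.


Formula: MAI = Total Volume / Stand Age
MAI = 333.6 m^3/ha / 38 years
MAI = 8.78 m^3/ha/year

8.78


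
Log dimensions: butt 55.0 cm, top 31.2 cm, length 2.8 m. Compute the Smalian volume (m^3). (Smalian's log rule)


Smalian: V = (A1 + A2)/2 * L,  A = pi*(D/200)^2
A1 = pi*(55.0/200)^2 = 0.237583 m^2
A2 = pi*(31.2/200)^2 = 0.076454 m^2
V = (0.237583+0.076454)/2*2.8 = 0.4397 m^3

0.4397


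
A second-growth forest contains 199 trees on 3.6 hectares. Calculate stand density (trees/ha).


Formula: Stand Density = N_trees / Area_ha
Density = 199 trees / 3.6 ha
Density = 55 trees/ha

55


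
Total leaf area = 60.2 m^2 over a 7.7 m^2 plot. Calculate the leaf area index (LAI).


Formula: LAI = total leaf area / ground area  (dimensionless)
LAI = 60.2 m^2 / 7.7 m^2
LAI = 7.82

7.82


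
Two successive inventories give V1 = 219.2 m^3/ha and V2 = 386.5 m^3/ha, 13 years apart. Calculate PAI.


Formula: PAI = (V_T2 - V_T1) / (T2 - T1)
Volume increment = 386.5 - 219.2 = 167.3 m^3/ha
PAI = 167.3 / 13 = 12.87 m^3/ha/year

12.87


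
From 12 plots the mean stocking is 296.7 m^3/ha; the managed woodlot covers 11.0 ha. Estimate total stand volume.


Formula: Total Volume = Mean Volume per ha * Total Area
Total Volume = 296.7 m^3/ha * 11.0 ha
Total Volume = 3264 m^3

3264


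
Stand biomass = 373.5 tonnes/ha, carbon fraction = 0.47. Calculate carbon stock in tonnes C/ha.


Formula: Carbon Stock = Biomass * Carbon Fraction
C = 373.5 t/ha * 0.47
C = 175.5 t C/ha

175.5


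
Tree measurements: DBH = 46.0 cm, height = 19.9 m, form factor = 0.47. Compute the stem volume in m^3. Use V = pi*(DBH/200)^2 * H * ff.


Formula: V = pi * (DBH/200)^2 * H * ff
Radius = DBH/200 = 46.0/200 = 0.23 m
Radius^2 = 0.23^2 = 0.0529 m^2
V = pi * 0.0529 * 19.9 * 0.47
V = 1.554 m^3

1.554


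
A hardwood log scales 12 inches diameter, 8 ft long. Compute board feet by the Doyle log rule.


Doyle: BF = (D - 4)^2 * L / 16
Adjusted diameter = 12 - 4 = 8 in
(D-4)^2 = 8^2 = 64
BF = 64 * 8 / 16 = 32 BF

32


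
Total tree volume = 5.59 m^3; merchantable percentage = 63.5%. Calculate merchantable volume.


Formula: MV = V_total * (merchantable_pct / 100)
Merchantable fraction = 63.5% / 100 = 0.635
MV = 5.59 m^3 * 0.635 = 3.55 m^3

3.55


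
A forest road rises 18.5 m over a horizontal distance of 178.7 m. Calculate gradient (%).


Formula: Gradient = rise / run * 100
Gradient = 18.5 / 178.7 * 100 = 10.4%

10.4


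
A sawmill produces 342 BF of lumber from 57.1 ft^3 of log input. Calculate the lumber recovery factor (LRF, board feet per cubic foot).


Formula: LRF = Lumber Output (BF) / Log Input (ft^3)
LRF = 342 BF / 57.1 ft^3
LRF = 5.99 BF/ft^3

5.99


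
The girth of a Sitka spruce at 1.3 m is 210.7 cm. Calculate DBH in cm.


Formula: DBH = C / pi
DBH = 210.7 / pi
pi = 3.14159...
DBH = 67.1 cm

67.1


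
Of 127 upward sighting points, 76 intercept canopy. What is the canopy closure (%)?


Formula: Canopy closure = covered points / total points * 100
Closure = 76 / 127 * 100
Closure = 0.5984 * 100 = 59.8%

59.8


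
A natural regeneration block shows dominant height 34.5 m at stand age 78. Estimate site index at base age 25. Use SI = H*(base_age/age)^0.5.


Formula: SI = H_dom * (base_age / age)^0.5
Age ratio = 25 / 78 = 0.32051
sqrt(age_ratio) = 0.56614
SI = 34.5 * 0.56614 = 19.5 m

19.5


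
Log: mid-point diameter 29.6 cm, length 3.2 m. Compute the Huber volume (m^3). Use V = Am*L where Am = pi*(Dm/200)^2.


Huber: V = Am * L,  Am = pi*(Dm/200)^2
Am = pi*(29.6/200)^2 = 0.068813 m^2
V = 0.068813*3.2 = 0.2202 m^3

0.2202


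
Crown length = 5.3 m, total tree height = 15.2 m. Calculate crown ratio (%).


Formula: Crown Ratio = (Crown Length / Total Height) * 100
CR = (5.3 m / 15.2 m) * 100
CR = 0.3487 * 100 = 34.9%

34.9


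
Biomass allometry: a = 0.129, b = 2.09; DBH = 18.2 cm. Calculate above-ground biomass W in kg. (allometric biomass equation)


Formula: W = a * DBH^b  (allometric power law)
DBH^b = 18.2^2.09 = 430.08
W = 0.129 * 430.08 = 55.5 kg

55.5


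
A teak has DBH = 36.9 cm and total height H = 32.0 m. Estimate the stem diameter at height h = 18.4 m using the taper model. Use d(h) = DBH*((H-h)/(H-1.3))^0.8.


Taper: d(h) = DBH * ((H - h) / (H - 1.3))^0.8
Numerator = H - h = 32.0 - 18.4 = 13.6 m
Denominator = H - 1.3 = 32.0 - 1.3 = 30.7 m
Ratio = 13.6 / 30.7 = 0.443
d = 36.9 * 0.443^0.8 = 19.2 cm

19.2


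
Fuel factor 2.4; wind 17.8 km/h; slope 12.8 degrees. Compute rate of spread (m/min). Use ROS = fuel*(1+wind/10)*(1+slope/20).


Formula: ROS = fuel * (1 + wind/10) * (1 + slope/20)
Wind factor = 1 + 17.8/10 = 2.78
Slope factor = 1 + 12.8/20 = 1.64
ROS = 2.4 * 2.78 * 1.64 = 10.94 m/min

10.94


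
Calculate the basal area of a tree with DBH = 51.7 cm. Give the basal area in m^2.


Formula: BA = pi * (DBH/2)^2 / 10000  (cm^2 to m^2)
Radius = DBH/2 = 51.7/2 = 25.85 cm
BA = pi * 25.85^2 / 10000
   = 2099.2829 cm^2 / 10000
   = 0.2099 m^2

0.2099


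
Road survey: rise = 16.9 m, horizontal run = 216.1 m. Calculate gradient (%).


Formula: Gradient = rise / run * 100
Gradient = 16.9 / 216.1 * 100 = 7.8%

7.8


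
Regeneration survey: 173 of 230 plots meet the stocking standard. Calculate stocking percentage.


Formula: Stocking % = stocked plots / total plots * 100
Stocking = 173 / 230 * 100
Stocking = 0.7522 * 100 = 75.2%

75.2


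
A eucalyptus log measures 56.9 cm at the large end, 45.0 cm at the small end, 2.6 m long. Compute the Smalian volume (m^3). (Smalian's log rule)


Smalian: V = (A1 + A2)/2 * L,  A = pi*(D/200)^2
A1 = pi*(56.9/200)^2 = 0.254281 m^2
A2 = pi*(45.0/200)^2 = 0.159043 m^2
V = (0.254281+0.159043)/2*2.6 = 0.5373 m^3

0.5373


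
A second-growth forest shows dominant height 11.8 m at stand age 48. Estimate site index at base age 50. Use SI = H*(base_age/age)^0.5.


Formula: SI = H_dom * (base_age / age)^0.5
Age ratio = 50 / 48 = 1.04167
sqrt(age_ratio) = 1.02062
SI = 11.8 * 1.02062 = 12.0 m

12.0


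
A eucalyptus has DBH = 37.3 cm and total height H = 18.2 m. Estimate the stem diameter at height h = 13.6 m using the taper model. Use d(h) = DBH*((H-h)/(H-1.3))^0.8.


Taper: d(h) = DBH * ((H - h) / (H - 1.3))^0.8
Numerator = H - h = 18.2 - 13.6 = 4.6 m
Denominator = H - 1.3 = 18.2 - 1.3 = 16.9 m
Ratio = 4.6 / 16.9 = 0.27219
d = 37.3 * 0.27219^0.8 = 13.2 cm

13.2


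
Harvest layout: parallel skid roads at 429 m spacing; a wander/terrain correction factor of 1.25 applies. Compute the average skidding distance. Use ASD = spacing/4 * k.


Formula: ASD = (spacing / 4) * correction
Uncorrected distance = spacing / 4 = 429 / 4 = 107.25 m
ASD = 107.25 * 1.25 = 134 m

134


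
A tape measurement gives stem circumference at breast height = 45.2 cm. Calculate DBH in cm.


Formula: DBH = C / pi
DBH = 45.2 / pi
pi = 3.14159...
DBH = 14.4 cm

14.4


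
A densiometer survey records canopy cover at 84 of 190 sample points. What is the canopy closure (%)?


Formula: Canopy closure = covered points / total points * 100
Closure = 84 / 190 * 100
Closure = 0.4421 * 100 = 44.2%

44.2


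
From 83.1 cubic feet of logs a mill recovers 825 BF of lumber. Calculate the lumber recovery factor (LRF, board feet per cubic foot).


Formula: LRF = Lumber Output (BF) / Log Input (ft^3)
LRF = 825 BF / 83.1 ft^3
LRF = 9.93 BF/ft^3

9.93


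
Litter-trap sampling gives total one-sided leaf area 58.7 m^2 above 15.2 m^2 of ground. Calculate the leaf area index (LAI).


Formula: LAI = total leaf area / ground area  (dimensionless)
LAI = 58.7 m^2 / 15.2 m^2
LAI = 3.86

3.86


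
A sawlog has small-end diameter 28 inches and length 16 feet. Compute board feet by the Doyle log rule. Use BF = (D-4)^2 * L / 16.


Doyle: BF = (D - 4)^2 * L / 16
Adjusted diameter = 28 - 4 = 24 in
(D-4)^2 = 24^2 = 576
BF = 576 * 16 / 16 = 576 BF

576


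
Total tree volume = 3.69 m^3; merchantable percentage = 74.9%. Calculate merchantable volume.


Formula: MV = V_total * (merchantable_pct / 100)
Merchantable fraction = 74.9% / 100 = 0.749
MV = 3.69 m^3 * 0.749 = 2.764 m^3

2.764


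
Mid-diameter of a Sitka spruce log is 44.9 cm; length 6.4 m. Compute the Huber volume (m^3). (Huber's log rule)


Huber: V = Am * L,  Am = pi*(Dm/200)^2
Am = pi*(44.9/200)^2 = 0.158337 m^2
V = 0.158337*6.4 = 1.0134 m^3

1.0134


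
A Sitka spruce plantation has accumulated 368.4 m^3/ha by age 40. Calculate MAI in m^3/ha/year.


Formula: MAI = Total Volume / Stand Age
MAI = 368.4 m^3/ha / 40 years
MAI = 9.21 m^3/ha/year

9.21


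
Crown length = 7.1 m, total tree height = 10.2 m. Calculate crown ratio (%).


Formula: Crown Ratio = (Crown Length / Total Height) * 100
CR = (7.1 m / 10.2 m) * 100
CR = 0.6961 * 100 = 69.6%

69.6


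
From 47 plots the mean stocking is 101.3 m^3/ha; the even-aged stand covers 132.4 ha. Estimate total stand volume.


Formula: Total Volume = Mean Volume per ha * Total Area
Total Volume = 101.3 m^3/ha * 132.4 ha
Total Volume = 13412 m^3

13412


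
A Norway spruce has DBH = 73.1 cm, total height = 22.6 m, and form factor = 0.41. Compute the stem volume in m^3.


Formula: V = pi * (DBH/200)^2 * H * ff
Radius = DBH/200 = 73.1/200 = 0.3655 m
Radius^2 = 0.3655^2 = 0.13359025 m^2
V = pi * 0.13359025 * 22.6 * 0.41
V = 3.889 m^3

3.889


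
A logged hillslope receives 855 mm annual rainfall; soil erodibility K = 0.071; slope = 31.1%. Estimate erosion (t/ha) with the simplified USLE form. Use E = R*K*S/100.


Formula: E = R * K * S / 100  (simplified USLE)
R * K = 855 * 0.071 = 60.705
E = 60.705 * 31.1 / 100 = 18.88 t/ha

18.88


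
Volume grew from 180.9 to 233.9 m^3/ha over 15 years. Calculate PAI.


Formula: PAI = (V_T2 - V_T1) / (T2 - T1)
Volume increment = 233.9 - 180.9 = 53.0 m^3/ha
PAI = 53.0 / 15 = 3.53 m^3/ha/year

3.53


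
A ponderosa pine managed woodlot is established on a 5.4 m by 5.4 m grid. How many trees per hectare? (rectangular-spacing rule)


Formula: TPH = 10000 m^2/ha / (spacing_x * spacing_y)
Area per tree = 5.4 m * 5.4 m = 29.16 m^2
TPH = 10000 / 29.16 = 343 trees/ha

343


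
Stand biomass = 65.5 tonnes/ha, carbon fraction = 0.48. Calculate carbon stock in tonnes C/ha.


Formula: Carbon Stock = Biomass * Carbon Fraction
C = 65.5 t/ha * 0.48
C = 31.4 t C/ha

31.4


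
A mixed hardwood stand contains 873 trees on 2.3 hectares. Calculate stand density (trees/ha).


Formula: Stand Density = N_trees / Area_ha
Density = 873 trees / 2.3 ha
Density = 380 trees/ha

380


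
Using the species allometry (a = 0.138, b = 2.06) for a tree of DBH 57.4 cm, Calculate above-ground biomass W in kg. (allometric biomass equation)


Formula: W = a * DBH^b  (allometric power law)
DBH^b = 57.4^2.06 = 4201.0563
W = 0.138 * 4201.0563 = 579.7 kg

579.7


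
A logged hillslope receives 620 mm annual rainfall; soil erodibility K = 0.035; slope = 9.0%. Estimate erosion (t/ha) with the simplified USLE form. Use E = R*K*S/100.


Formula: E = R * K * S / 100  (simplified USLE)
R * K = 620 * 0.035 = 21.7
E = 21.7 * 9.0 / 100 = 1.95 t/ha

1.95


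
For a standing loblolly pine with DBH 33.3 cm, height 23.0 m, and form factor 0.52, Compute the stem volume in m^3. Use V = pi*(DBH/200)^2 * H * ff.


Formula: V = pi * (DBH/200)^2 * H * ff
Radius = DBH/200 = 33.3/200 = 0.1665 m
Radius^2 = 0.1665^2 = 0.02772225 m^2
V = pi * 0.02772225 * 23.0 * 0.52
V = 1.042 m^3

1.042


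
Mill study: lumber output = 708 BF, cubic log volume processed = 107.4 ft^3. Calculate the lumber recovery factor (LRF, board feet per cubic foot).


Formula: LRF = Lumber Output (BF) / Log Input (ft^3)
LRF = 708 BF / 107.4 ft^3
LRF = 6.59 BF/ft^3

6.59


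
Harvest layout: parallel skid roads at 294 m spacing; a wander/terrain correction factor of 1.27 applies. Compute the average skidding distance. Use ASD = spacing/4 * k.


Formula: ASD = (spacing / 4) * correction
Uncorrected distance = spacing / 4 = 294 / 4 = 73.5 m
ASD = 73.5 * 1.27 = 93 m

93


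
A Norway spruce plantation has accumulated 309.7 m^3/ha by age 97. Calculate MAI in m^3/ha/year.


Formula: MAI = Total Volume / Stand Age
MAI = 309.7 m^3/ha / 97 years
MAI = 3.19 m^3/ha/year

3.19


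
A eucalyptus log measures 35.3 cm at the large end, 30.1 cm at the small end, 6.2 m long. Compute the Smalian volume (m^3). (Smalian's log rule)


Smalian: V = (A1 + A2)/2 * L,  A = pi*(D/200)^2
A1 = pi*(35.3/200)^2 = 0.097868 m^2
A2 = pi*(30.1/200)^2 = 0.071158 m^2
V = (0.097868+0.071158)/2*6.2 = 0.524 m^3

0.524


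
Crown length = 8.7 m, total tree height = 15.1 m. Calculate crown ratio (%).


Formula: Crown Ratio = (Crown Length / Total Height) * 100
CR = (8.7 m / 15.1 m) * 100
CR = 0.5762 * 100 = 57.6%

57.6


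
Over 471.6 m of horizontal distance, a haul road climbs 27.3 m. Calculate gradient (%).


Formula: Gradient = rise / run * 100
Gradient = 27.3 / 471.6 * 100 = 5.8%

5.8


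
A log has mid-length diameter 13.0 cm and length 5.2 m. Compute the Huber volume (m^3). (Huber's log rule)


Huber: V = Am * L,  Am = pi*(Dm/200)^2
Am = pi*(13.0/200)^2 = 0.013273 m^2
V = 0.013273*5.2 = 0.069 m^3

0.069


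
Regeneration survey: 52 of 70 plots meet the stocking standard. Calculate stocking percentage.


Formula: Stocking % = stocked plots / total plots * 100
Stocking = 52 / 70 * 100
Stocking = 0.7429 * 100 = 74.3%

74.3


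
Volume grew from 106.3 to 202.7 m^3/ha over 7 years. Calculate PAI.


Formula: PAI = (V_T2 - V_T1) / (T2 - T1)
Volume increment = 202.7 - 106.3 = 96.4 m^3/ha
PAI = 96.4 / 7 = 13.77 m^3/ha/year

13.77


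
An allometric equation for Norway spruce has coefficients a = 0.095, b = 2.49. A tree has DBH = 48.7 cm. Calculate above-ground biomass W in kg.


Formula: W = a * DBH^b  (allometric power law)
DBH^b = 48.7^2.49 = 15920.1485
W = 0.095 * 15920.1485 = 1512.4 kg

1512.4


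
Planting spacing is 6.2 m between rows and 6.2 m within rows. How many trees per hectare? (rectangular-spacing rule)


Formula: TPH = 10000 m^2/ha / (spacing_x * spacing_y)
Area per tree = 6.2 m * 6.2 m = 38.44 m^2
TPH = 10000 / 38.44 = 260 trees/ha

260


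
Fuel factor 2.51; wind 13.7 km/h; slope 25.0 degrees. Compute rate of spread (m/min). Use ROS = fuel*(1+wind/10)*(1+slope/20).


Formula: ROS = fuel * (1 + wind/10) * (1 + slope/20)
Wind factor = 1 + 13.7/10 = 2.37
Slope factor = 1 + 25.0/20 = 2.25
ROS = 2.51 * 2.37 * 2.25 = 13.38 m/min

13.38


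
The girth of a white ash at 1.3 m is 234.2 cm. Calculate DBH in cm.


Formula: DBH = C / pi
DBH = 234.2 / pi
pi = 3.14159...
DBH = 74.5 cm

74.5


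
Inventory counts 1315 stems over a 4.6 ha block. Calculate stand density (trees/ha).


Formula: Stand Density = N_trees / Area_ha
Density = 1315 trees / 4.6 ha
Density = 286 trees/ha

286


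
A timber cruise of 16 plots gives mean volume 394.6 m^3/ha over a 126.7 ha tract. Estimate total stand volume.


Formula: Total Volume = Mean Volume per ha * Total Area
Total Volume = 394.6 m^3/ha * 126.7 ha
Total Volume = 49996 m^3

49996


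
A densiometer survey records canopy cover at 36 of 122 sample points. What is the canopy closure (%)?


Formula: Canopy closure = covered points / total points * 100
Closure = 36 / 122 * 100
Closure = 0.2951 * 100 = 29.5%

29.5


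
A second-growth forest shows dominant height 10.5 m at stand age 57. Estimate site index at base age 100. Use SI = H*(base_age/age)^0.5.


Formula: SI = H_dom * (base_age / age)^0.5
Age ratio = 100 / 57 = 1.75439
sqrt(age_ratio) = 1.32453
SI = 10.5 * 1.32453 = 13.9 m

13.9


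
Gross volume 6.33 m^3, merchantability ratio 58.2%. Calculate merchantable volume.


Formula: MV = V_total * (merchantable_pct / 100)
Merchantable fraction = 58.2% / 100 = 0.582
MV = 6.33 m^3 * 0.582 = 3.684 m^3

3.684


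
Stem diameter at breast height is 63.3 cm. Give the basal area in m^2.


Formula: BA = pi * (DBH/2)^2 / 10000  (cm^2 to m^2)
Radius = DBH/2 = 63.3/2 = 31.65 cm
BA = pi * 31.65^2 / 10000
   = 3147.004 cm^2 / 10000
   = 0.3147 m^2

0.3147


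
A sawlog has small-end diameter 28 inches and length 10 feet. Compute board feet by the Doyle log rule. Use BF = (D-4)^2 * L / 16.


Doyle: BF = (D - 4)^2 * L / 16
Adjusted diameter = 28 - 4 = 24 in
(D-4)^2 = 24^2 = 576
BF = 576 * 10 / 16 = 360 BF

360


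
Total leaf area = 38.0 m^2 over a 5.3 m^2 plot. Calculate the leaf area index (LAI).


Formula: LAI = total leaf area / ground area  (dimensionless)
LAI = 38.0 m^2 / 5.3 m^2
LAI = 7.17

7.17


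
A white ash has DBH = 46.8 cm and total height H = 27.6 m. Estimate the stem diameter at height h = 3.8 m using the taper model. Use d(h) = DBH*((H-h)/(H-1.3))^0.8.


Taper: d(h) = DBH * ((H - h) / (H - 1.3))^0.8
Numerator = H - h = 27.6 - 3.8 = 23.8 m
Denominator = H - 1.3 = 27.6 - 1.3 = 26.3 m
Ratio = 23.8 / 26.3 = 0.90494
d = 46.8 * 0.90494^0.8 = 43.2 cm

43.2


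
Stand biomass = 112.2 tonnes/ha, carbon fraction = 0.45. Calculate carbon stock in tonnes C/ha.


Formula: Carbon Stock = Biomass * Carbon Fraction
C = 112.2 t/ha * 0.45
C = 50.5 t C/ha

50.5


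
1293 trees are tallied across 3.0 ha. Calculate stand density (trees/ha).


Formula: Stand Density = N_trees / Area_ha
Density = 1293 trees / 3.0 ha
Density = 431 trees/ha

431


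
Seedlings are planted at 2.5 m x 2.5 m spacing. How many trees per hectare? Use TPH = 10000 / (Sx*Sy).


Formula: TPH = 10000 m^2/ha / (spacing_x * spacing_y)
Area per tree = 2.5 m * 2.5 m = 6.25 m^2
TPH = 10000 / 6.25 = 1600 trees/ha

1600


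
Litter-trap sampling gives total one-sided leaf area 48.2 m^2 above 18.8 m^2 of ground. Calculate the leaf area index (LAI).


Formula: LAI = total leaf area / ground area  (dimensionless)
LAI = 48.2 m^2 / 18.8 m^2
LAI = 2.56

2.56


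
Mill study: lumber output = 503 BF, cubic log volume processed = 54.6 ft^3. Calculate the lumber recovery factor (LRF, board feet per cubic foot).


Formula: LRF = Lumber Output (BF) / Log Input (ft^3)
LRF = 503 BF / 54.6 ft^3
LRF = 9.21 BF/ft^3

9.21


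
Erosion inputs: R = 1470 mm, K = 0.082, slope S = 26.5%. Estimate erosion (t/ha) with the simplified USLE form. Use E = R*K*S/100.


Formula: E = R * K * S / 100  (simplified USLE)
R * K = 1470 * 0.082 = 120.54
E = 120.54 * 26.5 / 100 = 31.94 t/ha

31.94


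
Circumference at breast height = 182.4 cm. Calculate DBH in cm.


Formula: DBH = C / pi
DBH = 182.4 / pi
pi = 3.14159...
DBH = 58.1 cm

58.1


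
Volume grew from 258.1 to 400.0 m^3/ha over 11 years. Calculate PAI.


Formula: PAI = (V_T2 - V_T1) / (T2 - T1)
Volume increment = 400.0 - 258.1 = 141.9 m^3/ha
PAI = 141.9 / 11 = 12.9 m^3/ha/year

12.9


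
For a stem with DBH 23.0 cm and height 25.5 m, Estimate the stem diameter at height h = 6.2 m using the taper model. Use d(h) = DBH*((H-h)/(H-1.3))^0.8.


Taper: d(h) = DBH * ((H - h) / (H - 1.3))^0.8
Numerator = H - h = 25.5 - 6.2 = 19.3 m
Denominator = H - 1.3 = 25.5 - 1.3 = 24.2 m
Ratio = 19.3 / 24.2 = 0.79752
d = 23.0 * 0.79752^0.8 = 19.2 cm

19.2


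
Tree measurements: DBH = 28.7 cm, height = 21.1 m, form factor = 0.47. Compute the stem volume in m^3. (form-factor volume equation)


Formula: V = pi * (DBH/200)^2 * H * ff
Radius = DBH/200 = 28.7/200 = 0.1435 m
Radius^2 = 0.1435^2 = 0.02059225 m^2
V = pi * 0.02059225 * 21.1 * 0.47
V = 0.642 m^3

0.642


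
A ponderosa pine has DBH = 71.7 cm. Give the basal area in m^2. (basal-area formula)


Formula: BA = pi * (DBH/2)^2 / 10000  (cm^2 to m^2)
Radius = DBH/2 = 71.7/2 = 35.85 cm
BA = pi * 35.85^2 / 10000
   = 4037.6456 cm^2 / 10000
   = 0.4038 m^2

0.4038


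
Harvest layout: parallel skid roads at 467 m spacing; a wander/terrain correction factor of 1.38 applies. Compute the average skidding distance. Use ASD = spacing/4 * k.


Formula: ASD = (spacing / 4) * correction
Uncorrected distance = spacing / 4 = 467 / 4 = 116.75 m
ASD = 116.75 * 1.38 = 161 m

161


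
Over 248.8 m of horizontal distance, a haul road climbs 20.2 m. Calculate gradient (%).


Formula: Gradient = rise / run * 100
Gradient = 20.2 / 248.8 * 100 = 8.1%

8.1


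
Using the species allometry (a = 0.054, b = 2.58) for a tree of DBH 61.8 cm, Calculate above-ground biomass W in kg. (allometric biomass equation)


Formula: W = a * DBH^b  (allometric power law)
DBH^b = 61.8^2.58 = 41759.0169
W = 0.054 * 41759.0169 = 2255.0 kg

2255.0


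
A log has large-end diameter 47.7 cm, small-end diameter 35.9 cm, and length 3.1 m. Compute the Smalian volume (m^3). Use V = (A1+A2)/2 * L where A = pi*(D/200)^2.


Smalian: V = (A1 + A2)/2 * L,  A = pi*(D/200)^2
A1 = pi*(47.7/200)^2 = 0.178701 m^2
A2 = pi*(35.9/200)^2 = 0.101223 m^2
V = (0.178701+0.101223)/2*3.1 = 0.4339 m^3

0.4339


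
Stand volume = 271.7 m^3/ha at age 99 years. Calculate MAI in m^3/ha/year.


Formula: MAI = Total Volume / Stand Age
MAI = 271.7 m^3/ha / 99 years
MAI = 2.74 m^3/ha/year

2.74


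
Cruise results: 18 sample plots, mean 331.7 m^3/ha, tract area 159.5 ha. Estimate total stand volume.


Formula: Total Volume = Mean Volume per ha * Total Area
Total Volume = 331.7 m^3/ha * 159.5 ha
Total Volume = 52906 m^3

52906


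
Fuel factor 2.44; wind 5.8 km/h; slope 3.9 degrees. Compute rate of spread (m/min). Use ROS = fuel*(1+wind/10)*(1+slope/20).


Formula: ROS = fuel * (1 + wind/10) * (1 + slope/20)
Wind factor = 1 + 5.8/10 = 1.58
Slope factor = 1 + 3.9/20 = 1.195
ROS = 2.44 * 1.58 * 1.195 = 4.61 m/min

4.61


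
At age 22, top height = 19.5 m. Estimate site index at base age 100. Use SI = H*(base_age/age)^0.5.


Formula: SI = H_dom * (base_age / age)^0.5
Age ratio = 100 / 22 = 4.54545
sqrt(age_ratio) = 2.13201
SI = 19.5 * 2.13201 = 41.6 m

41.6


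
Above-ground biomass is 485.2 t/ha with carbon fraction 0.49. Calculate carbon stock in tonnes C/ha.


Formula: Carbon Stock = Biomass * Carbon Fraction
C = 485.2 t/ha * 0.49
C = 237.7 t C/ha

237.7


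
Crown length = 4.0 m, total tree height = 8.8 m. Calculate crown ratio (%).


Formula: Crown Ratio = (Crown Length / Total Height) * 100
CR = (4.0 m / 8.8 m) * 100
CR = 0.4545 * 100 = 45.5%

45.5


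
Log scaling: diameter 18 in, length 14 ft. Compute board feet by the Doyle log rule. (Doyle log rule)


Doyle: BF = (D - 4)^2 * L / 16
Adjusted diameter = 18 - 4 = 14 in
(D-4)^2 = 14^2 = 196
BF = 196 * 14 / 16 = 172 BF

172


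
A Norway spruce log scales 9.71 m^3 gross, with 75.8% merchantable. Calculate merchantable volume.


Formula: MV = V_total * (merchantable_pct / 100)
Merchantable fraction = 75.8% / 100 = 0.758
MV = 9.71 m^3 * 0.758 = 7.36 m^3

7.36


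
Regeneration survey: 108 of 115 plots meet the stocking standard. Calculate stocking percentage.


Formula: Stocking % = stocked plots / total plots * 100
Stocking = 108 / 115 * 100
Stocking = 0.9391 * 100 = 93.9%

93.9


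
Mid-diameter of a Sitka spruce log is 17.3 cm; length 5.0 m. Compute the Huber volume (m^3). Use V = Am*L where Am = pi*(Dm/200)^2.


Huber: V = Am * L,  Am = pi*(Dm/200)^2
Am = pi*(17.3/200)^2 = 0.023506 m^2
V = 0.023506*5.0 = 0.1175 m^3

0.1175


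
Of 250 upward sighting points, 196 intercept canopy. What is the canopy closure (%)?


Formula: Canopy closure = covered points / total points * 100
Closure = 196 / 250 * 100
Closure = 0.784 * 100 = 78.4%

78.4


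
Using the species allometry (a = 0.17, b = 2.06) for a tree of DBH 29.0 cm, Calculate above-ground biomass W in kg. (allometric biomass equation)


Formula: W = a * DBH^b  (allometric power law)
DBH^b = 29.0^2.06 = 1029.295
W = 0.17 * 1029.295 = 175.0 kg

175.0


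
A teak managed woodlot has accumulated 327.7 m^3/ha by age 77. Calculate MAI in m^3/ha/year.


Formula: MAI = Total Volume / Stand Age
MAI = 327.7 m^3/ha / 77 years
MAI = 4.26 m^3/ha/year

4.26


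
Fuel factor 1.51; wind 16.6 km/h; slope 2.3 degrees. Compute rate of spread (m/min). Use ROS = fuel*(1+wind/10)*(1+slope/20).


Formula: ROS = fuel * (1 + wind/10) * (1 + slope/20)
Wind factor = 1 + 16.6/10 = 2.66
Slope factor = 1 + 2.3/20 = 1.115
ROS = 1.51 * 2.66 * 1.115 = 4.48 m/min

4.48


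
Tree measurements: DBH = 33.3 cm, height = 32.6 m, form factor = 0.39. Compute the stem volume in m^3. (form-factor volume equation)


Formula: V = pi * (DBH/200)^2 * H * ff
Radius = DBH/200 = 33.3/200 = 0.1665 m
Radius^2 = 0.1665^2 = 0.02772225 m^2
V = pi * 0.02772225 * 32.6 * 0.39
V = 1.107 m^3

1.107


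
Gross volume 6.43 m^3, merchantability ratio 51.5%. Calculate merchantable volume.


Formula: MV = V_total * (merchantable_pct / 100)
Merchantable fraction = 51.5% / 100 = 0.515
MV = 6.43 m^3 * 0.515 = 3.311 m^3

3.311


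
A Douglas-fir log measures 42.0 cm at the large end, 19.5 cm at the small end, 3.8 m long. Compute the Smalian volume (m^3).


Smalian: V = (A1 + A2)/2 * L,  A = pi*(D/200)^2
A1 = pi*(42.0/200)^2 = 0.138544 m^2
A2 = pi*(19.5/200)^2 = 0.029865 m^2
V = (0.138544+0.029865)/2*3.8 = 0.32 m^3

0.32


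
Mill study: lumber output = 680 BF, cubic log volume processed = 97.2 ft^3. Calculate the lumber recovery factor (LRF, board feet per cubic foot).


Formula: LRF = Lumber Output (BF) / Log Input (ft^3)
LRF = 680 BF / 97.2 ft^3
LRF = 7.0 BF/ft^3

7.0


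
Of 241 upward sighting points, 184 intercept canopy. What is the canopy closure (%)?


Formula: Canopy closure = covered points / total points * 100
Closure = 184 / 241 * 100
Closure = 0.7635 * 100 = 76.3%

76.3


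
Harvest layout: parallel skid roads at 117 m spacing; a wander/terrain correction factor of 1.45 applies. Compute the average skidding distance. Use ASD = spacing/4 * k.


Formula: ASD = (spacing / 4) * correction
Uncorrected distance = spacing / 4 = 117 / 4 = 29.25 m
ASD = 29.25 * 1.45 = 42 m

42


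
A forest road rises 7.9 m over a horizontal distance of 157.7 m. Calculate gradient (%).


Formula: Gradient = rise / run * 100
Gradient = 7.9 / 157.7 * 100 = 5.0%

5.0


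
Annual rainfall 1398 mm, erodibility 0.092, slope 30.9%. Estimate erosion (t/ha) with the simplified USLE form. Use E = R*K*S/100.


Formula: E = R * K * S / 100  (simplified USLE)
R * K = 1398 * 0.092 = 128.616
E = 128.616 * 30.9 / 100 = 39.74 t/ha

39.74


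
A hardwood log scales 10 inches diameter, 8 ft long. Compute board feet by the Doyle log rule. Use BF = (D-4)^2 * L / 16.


Doyle: BF = (D - 4)^2 * L / 16
Adjusted diameter = 10 - 4 = 6 in
(D-4)^2 = 6^2 = 36
BF = 36 * 8 / 16 = 18 BF

18


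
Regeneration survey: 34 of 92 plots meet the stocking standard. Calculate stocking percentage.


Formula: Stocking % = stocked plots / total plots * 100
Stocking = 34 / 92 * 100
Stocking = 0.3696 * 100 = 37.0%

37.0


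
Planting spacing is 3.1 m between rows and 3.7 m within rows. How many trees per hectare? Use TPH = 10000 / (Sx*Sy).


Formula: TPH = 10000 m^2/ha / (spacing_x * spacing_y)
Area per tree = 3.1 m * 3.7 m = 11.47 m^2
TPH = 10000 / 11.47 = 872 trees/ha

872


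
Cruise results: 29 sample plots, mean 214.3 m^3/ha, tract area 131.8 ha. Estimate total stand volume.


Formula: Total Volume = Mean Volume per ha * Total Area
Total Volume = 214.3 m^3/ha * 131.8 ha
Total Volume = 28245 m^3

28245


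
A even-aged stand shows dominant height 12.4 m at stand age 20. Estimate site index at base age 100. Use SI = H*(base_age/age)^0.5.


Formula: SI = H_dom * (base_age / age)^0.5
Age ratio = 100 / 20 = 5.0
sqrt(age_ratio) = 2.23607
SI = 12.4 * 2.23607 = 27.7 m

27.7


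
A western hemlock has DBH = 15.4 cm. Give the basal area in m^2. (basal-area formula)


Formula: BA = pi * (DBH/2)^2 / 10000  (cm^2 to m^2)
Radius = DBH/2 = 15.4/2 = 7.7 cm
BA = pi * 7.7^2 / 10000
   = 186.265 cm^2 / 10000
   = 0.0186 m^2

0.0186


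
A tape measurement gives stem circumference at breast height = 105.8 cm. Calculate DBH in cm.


Formula: DBH = C / pi
DBH = 105.8 / pi
pi = 3.14159...
DBH = 33.7 cm

33.7


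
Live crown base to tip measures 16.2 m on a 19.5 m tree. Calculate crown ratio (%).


Formula: Crown Ratio = (Crown Length / Total Height) * 100
CR = (16.2 m / 19.5 m) * 100
CR = 0.8308 * 100 = 83.1%

83.1


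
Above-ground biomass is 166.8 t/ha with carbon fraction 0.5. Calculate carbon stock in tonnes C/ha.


Formula: Carbon Stock = Biomass * Carbon Fraction
C = 166.8 t/ha * 0.5
C = 83.4 t C/ha

83.4


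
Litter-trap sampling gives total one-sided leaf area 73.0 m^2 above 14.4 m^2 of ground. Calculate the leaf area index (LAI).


Formula: LAI = total leaf area / ground area  (dimensionless)
LAI = 73.0 m^2 / 14.4 m^2
LAI = 5.07

5.07


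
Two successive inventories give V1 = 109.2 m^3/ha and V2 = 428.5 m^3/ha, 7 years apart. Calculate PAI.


Formula: PAI = (V_T2 - V_T1) / (T2 - T1)
Volume increment = 428.5 - 109.2 = 319.3 m^3/ha
PAI = 319.3 / 7 = 45.61 m^3/ha/year

45.61


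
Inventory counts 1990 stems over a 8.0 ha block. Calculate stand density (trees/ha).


Formula: Stand Density = N_trees / Area_ha
Density = 1990 trees / 8.0 ha
Density = 249 trees/ha

249


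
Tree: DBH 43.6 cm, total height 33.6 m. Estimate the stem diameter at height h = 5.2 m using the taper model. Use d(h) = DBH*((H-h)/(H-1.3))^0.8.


Taper: d(h) = DBH * ((H - h) / (H - 1.3))^0.8
Numerator = H - h = 33.6 - 5.2 = 28.4 m
Denominator = H - 1.3 = 33.6 - 1.3 = 32.3 m
Ratio = 28.4 / 32.3 = 0.87926
d = 43.6 * 0.87926^0.8 = 39.3 cm

39.3


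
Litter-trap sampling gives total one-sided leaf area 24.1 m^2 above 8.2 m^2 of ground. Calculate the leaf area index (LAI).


Formula: LAI = total leaf area / ground area  (dimensionless)
LAI = 24.1 m^2 / 8.2 m^2
LAI = 2.94

2.94


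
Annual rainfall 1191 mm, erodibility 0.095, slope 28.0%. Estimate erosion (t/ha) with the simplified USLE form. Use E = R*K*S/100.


Formula: E = R * K * S / 100  (simplified USLE)
R * K = 1191 * 0.095 = 113.145
E = 113.145 * 28.0 / 100 = 31.68 t/ha

31.68


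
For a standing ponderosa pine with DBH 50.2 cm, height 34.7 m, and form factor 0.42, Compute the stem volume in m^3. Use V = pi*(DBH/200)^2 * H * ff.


Formula: V = pi * (DBH/200)^2 * H * ff
Radius = DBH/200 = 50.2/200 = 0.251 m
Radius^2 = 0.251^2 = 0.063001 m^2
V = pi * 0.063001 * 34.7 * 0.42
V = 2.885 m^3

2.885


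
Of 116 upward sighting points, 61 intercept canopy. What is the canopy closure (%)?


Formula: Canopy closure = covered points / total points * 100
Closure = 61 / 116 * 100
Closure = 0.5259 * 100 = 52.6%

52.6


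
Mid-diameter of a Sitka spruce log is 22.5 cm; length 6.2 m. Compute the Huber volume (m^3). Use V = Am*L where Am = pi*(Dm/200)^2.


Huber: V = Am * L,  Am = pi*(Dm/200)^2
Am = pi*(22.5/200)^2 = 0.039761 m^2
V = 0.039761*6.2 = 0.2465 m^3

0.2465
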